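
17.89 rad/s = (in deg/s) 1025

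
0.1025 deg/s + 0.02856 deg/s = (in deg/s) 0.1311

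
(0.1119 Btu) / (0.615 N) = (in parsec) 6.221e-15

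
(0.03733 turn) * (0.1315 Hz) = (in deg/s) 1.767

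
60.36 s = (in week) 9.98e-05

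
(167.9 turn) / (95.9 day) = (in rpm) 0.001216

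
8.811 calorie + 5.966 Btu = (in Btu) 6.001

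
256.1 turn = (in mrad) 1.609e+06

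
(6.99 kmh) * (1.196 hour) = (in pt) 2.37e+07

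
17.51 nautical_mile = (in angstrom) 3.243e+14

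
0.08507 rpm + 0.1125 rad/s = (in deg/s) 6.956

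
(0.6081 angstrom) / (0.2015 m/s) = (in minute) 5.03e-12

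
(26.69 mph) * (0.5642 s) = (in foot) 22.09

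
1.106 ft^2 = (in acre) 2.539e-05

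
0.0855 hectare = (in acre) 0.2113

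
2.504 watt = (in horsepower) 0.003358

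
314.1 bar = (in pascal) 3.141e+07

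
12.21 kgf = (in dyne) 1.197e+07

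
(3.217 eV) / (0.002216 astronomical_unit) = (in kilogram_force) 1.585e-28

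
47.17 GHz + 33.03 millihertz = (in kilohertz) 4.717e+07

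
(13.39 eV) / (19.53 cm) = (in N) 1.098e-17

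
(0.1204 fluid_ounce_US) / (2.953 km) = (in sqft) 1.298e-08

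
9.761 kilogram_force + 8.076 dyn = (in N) 95.72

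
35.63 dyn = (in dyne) 35.63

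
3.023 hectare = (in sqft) 3.254e+05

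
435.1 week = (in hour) 7.31e+04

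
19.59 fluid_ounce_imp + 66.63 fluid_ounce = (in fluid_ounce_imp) 88.94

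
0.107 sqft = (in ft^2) 0.107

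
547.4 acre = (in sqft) 2.384e+07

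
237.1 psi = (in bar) 16.35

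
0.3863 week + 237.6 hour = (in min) 1.815e+04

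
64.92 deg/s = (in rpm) 10.82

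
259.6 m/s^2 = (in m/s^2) 259.6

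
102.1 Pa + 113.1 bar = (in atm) 111.6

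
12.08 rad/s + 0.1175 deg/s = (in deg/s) 692.3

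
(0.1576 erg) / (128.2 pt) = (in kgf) 3.553e-08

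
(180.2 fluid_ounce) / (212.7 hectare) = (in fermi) 2.505e+06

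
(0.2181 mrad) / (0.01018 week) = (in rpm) 3.383e-07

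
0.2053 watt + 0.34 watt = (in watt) 0.5453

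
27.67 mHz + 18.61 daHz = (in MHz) 0.0001861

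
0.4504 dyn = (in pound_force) 1.013e-06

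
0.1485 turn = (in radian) 0.9331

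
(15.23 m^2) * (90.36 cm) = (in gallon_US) 3635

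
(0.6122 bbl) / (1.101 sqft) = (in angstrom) 9.516e+09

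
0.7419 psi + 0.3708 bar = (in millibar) 422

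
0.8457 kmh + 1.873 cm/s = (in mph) 0.5674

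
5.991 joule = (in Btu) 0.005678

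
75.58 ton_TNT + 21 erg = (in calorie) 7.558e+10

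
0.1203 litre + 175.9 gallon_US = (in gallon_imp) 146.5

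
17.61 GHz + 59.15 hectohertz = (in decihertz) 1.761e+11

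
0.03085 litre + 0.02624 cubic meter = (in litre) 26.27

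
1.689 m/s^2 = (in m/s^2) 1.689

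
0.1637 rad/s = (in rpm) 1.563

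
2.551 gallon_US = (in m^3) 0.009657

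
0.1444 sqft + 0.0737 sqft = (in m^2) 0.02026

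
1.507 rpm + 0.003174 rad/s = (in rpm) 1.537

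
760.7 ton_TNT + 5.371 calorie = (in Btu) 3.017e+09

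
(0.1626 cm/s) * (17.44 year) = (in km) 894.3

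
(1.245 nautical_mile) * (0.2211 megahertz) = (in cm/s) 5.098e+10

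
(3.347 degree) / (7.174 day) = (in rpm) 9e-07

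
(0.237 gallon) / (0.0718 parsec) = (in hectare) 4.049e-23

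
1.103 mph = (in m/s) 0.4931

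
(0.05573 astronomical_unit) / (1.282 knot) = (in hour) 3.511e+06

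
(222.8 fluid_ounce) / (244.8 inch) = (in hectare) 1.06e-07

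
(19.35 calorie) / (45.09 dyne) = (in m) 1.796e+05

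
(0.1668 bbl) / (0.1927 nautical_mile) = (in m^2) 7.431e-05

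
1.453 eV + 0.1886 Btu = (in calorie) 47.56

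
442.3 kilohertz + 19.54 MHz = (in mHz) 1.998e+10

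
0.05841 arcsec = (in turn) 4.507e-08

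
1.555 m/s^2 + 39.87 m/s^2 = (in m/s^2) 41.42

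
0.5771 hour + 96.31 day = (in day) 96.33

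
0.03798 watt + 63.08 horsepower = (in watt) 4.704e+04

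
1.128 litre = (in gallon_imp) 0.2481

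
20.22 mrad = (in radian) 0.02022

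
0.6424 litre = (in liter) 0.6424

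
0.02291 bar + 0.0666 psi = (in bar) 0.0275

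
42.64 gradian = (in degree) 38.38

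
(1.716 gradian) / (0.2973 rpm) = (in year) 2.745e-08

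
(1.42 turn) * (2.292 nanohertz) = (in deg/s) 1.172e-06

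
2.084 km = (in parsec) 6.754e-14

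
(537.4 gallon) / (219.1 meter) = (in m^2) 0.009285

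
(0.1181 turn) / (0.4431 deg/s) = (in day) 0.001111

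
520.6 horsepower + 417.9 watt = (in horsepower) 521.2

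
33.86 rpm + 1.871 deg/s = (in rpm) 34.17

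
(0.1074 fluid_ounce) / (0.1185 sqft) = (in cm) 0.02885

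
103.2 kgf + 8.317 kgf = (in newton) 1094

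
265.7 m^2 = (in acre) 0.06566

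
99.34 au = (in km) 1.486e+10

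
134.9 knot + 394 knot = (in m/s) 272.1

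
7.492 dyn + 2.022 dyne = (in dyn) 9.514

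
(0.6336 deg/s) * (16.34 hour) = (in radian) 650.5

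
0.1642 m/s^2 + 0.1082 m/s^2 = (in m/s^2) 0.2724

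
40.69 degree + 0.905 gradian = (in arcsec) 1.494e+05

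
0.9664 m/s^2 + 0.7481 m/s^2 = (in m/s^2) 1.715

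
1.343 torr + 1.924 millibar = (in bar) 0.003715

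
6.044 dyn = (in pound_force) 1.359e-05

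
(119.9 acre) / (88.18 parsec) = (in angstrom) 0.001783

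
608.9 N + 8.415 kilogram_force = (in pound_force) 155.4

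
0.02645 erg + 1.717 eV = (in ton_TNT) 6.322e-19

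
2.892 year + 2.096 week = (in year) 2.932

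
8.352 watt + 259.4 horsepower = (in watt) 1.934e+05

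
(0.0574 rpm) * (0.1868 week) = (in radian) 679.1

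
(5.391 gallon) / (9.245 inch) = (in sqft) 0.9354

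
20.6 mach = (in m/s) 7014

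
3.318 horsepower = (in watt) 2474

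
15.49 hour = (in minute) 929.4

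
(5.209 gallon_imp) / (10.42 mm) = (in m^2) 2.273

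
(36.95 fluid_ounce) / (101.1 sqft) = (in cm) 0.01163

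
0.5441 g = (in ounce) 0.01919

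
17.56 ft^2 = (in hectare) 0.0001631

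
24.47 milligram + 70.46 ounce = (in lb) 4.404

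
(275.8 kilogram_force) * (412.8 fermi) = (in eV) 6.969e+09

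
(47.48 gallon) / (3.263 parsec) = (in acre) 4.411e-22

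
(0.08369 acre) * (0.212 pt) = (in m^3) 0.02533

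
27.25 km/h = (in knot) 14.71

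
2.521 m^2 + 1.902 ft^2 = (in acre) 0.0006666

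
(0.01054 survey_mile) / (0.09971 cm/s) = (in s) 1.701e+04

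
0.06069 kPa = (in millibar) 0.6069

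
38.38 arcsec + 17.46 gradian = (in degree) 15.72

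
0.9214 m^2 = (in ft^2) 9.918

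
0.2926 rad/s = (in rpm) 2.794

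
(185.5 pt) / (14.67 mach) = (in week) 2.166e-11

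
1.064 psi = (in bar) 0.07336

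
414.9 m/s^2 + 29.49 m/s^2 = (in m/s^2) 444.4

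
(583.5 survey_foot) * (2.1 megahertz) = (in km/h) 1.345e+09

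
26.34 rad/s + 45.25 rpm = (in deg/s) 1781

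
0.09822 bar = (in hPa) 98.22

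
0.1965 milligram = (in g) 0.0001965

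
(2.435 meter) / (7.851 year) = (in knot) 1.912e-08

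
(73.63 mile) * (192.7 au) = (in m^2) 3.416e+18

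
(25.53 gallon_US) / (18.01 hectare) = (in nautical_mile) 2.897e-10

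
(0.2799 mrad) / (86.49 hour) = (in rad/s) 8.989e-10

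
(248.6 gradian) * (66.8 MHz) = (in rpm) 2.491e+09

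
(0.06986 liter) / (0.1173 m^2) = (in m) 0.0005956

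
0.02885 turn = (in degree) 10.39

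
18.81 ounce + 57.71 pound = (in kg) 26.71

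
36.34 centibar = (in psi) 5.271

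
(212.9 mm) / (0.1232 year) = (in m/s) 5.48e-08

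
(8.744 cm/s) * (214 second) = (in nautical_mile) 0.0101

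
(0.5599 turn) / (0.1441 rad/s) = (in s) 24.41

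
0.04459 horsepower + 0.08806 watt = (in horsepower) 0.04471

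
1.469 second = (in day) 1.7e-05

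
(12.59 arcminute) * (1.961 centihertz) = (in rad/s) 7.182e-05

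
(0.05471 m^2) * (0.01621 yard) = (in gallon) 0.2142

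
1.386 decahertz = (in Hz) 13.86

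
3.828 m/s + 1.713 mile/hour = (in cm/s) 459.4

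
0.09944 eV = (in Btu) 1.51e-23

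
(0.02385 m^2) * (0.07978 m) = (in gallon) 0.5027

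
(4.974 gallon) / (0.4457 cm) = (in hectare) 0.0004225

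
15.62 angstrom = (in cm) 1.562e-07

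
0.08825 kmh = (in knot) 0.04765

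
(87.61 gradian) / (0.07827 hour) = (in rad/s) 0.004884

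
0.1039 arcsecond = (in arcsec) 0.1039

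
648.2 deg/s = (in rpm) 108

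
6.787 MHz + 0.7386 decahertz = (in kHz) 6787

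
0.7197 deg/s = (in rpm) 0.12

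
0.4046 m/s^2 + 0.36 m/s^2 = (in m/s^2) 0.7646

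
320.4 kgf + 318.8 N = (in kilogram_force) 352.9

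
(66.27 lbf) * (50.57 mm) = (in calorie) 3.563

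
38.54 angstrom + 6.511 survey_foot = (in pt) 5626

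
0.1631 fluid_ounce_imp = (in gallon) 0.001224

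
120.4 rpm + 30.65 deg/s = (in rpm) 125.5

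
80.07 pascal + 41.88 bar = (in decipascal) 4.188e+07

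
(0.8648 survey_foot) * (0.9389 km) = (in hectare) 0.02475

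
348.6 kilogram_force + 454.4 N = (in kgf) 394.9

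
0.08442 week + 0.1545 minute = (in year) 0.001619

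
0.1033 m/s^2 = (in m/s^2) 0.1033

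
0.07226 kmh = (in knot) 0.03902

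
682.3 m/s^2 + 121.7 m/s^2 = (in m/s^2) 804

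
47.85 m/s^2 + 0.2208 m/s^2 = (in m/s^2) 48.07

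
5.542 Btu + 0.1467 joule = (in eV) 3.65e+22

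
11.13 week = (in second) 6.731e+06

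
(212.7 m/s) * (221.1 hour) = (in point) 4.799e+11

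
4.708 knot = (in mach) 0.007113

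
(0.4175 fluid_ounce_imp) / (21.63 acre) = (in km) 1.355e-13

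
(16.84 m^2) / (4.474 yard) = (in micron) 4.116e+06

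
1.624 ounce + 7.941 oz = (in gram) 271.2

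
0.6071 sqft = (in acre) 1.394e-05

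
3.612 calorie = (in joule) 15.11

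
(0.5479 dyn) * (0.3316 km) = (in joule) 0.001817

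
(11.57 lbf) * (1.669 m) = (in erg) 8.59e+08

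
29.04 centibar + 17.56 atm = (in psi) 262.3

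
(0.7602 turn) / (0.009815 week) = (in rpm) 0.007684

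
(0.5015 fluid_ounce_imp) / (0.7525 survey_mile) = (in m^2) 1.177e-08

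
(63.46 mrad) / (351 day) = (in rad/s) 2.093e-09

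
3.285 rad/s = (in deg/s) 188.2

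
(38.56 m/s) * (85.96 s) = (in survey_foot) 1.087e+04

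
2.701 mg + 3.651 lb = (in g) 1656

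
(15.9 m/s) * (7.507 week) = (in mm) 7.219e+10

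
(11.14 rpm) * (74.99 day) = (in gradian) 4.812e+08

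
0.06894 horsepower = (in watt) 51.41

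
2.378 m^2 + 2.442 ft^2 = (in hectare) 0.0002605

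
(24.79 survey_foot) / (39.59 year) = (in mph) 1.354e-08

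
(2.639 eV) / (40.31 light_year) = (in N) 1.109e-36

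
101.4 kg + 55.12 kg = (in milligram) 1.565e+08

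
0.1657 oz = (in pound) 0.01036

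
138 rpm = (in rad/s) 14.45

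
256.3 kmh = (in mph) 159.3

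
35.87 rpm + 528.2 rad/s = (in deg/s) 3.048e+04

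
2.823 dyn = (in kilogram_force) 2.879e-06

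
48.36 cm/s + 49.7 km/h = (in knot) 27.78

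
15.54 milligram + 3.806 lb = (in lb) 3.806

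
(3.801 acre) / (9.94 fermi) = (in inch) 6.093e+19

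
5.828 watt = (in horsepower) 0.007815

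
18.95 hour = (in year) 0.002163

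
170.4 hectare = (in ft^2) 1.834e+07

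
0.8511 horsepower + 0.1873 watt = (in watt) 634.9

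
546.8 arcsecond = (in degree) 0.1519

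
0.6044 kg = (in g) 604.4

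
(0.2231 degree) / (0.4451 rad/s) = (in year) 2.774e-10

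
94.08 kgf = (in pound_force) 207.4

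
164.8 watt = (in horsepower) 0.221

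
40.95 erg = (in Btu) 3.881e-09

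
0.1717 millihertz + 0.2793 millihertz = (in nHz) 4.51e+05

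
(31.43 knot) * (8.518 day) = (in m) 1.19e+07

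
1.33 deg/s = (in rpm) 0.2217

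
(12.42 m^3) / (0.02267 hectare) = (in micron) 5.479e+04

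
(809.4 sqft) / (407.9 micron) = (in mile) 114.5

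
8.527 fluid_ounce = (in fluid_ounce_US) 8.527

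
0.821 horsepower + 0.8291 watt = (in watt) 613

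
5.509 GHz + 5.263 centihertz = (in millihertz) 5.509e+12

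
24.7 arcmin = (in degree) 0.4117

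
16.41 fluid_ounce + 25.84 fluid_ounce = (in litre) 1.249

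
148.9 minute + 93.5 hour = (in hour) 95.98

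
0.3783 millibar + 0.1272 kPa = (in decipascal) 1650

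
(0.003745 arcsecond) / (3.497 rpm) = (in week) 8.198e-14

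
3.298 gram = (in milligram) 3298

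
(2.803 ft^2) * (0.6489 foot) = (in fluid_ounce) 1742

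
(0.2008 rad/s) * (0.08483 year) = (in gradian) 3.42e+07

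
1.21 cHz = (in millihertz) 12.1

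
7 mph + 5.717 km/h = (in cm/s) 471.7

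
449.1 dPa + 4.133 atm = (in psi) 60.74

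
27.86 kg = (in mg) 2.786e+07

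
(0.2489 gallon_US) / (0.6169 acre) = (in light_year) 3.989e-23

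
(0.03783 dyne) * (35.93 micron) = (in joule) 1.359e-11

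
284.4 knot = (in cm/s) 1.463e+04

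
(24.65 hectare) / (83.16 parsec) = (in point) 2.723e-10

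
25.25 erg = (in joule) 2.525e-06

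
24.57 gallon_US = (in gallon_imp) 20.46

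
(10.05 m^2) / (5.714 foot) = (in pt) 1.636e+04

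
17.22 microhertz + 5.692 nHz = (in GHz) 1.723e-14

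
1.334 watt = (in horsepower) 0.001789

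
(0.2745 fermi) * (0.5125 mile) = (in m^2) 2.264e-13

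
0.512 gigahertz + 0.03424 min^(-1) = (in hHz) 5.12e+06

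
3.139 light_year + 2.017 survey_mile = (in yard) 3.248e+16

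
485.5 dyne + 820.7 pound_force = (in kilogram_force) 372.3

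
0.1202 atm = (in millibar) 121.8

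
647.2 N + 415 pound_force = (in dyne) 2.493e+08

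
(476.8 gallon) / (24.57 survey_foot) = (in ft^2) 2.594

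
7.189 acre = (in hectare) 2.909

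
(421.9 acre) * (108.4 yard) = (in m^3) 1.692e+08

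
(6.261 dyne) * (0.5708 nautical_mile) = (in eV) 4.131e+17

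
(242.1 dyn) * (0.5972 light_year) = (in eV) 8.537e+31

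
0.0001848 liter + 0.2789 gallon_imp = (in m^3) 0.001268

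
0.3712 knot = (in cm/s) 19.1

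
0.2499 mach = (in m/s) 85.09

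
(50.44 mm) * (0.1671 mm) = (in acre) 2.083e-09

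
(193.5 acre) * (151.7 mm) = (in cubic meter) 1.188e+05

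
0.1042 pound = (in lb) 0.1042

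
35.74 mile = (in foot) 1.887e+05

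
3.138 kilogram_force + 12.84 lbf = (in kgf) 8.962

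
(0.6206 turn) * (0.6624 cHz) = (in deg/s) 1.48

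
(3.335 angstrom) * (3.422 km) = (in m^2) 1.141e-06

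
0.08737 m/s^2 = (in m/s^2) 0.08737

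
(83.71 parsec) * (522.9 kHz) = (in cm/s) 1.351e+26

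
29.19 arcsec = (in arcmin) 0.4865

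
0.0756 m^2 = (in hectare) 7.56e-06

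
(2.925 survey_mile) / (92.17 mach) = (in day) 1.736e-06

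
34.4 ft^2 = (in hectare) 0.0003196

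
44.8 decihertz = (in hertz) 4.48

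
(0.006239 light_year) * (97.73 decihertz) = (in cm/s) 5.769e+16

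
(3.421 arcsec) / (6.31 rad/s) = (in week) 4.346e-12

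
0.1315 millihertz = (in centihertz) 0.01315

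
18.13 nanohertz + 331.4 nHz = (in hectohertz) 3.495e-09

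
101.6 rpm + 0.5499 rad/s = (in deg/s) 641.1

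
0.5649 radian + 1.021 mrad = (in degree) 32.42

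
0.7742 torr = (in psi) 0.01497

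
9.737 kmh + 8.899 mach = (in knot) 5895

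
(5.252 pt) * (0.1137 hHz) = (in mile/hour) 0.04712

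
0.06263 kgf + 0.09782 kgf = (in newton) 1.573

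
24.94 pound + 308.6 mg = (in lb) 24.94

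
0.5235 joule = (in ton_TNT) 1.251e-10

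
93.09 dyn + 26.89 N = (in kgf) 2.742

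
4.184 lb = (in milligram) 1.898e+06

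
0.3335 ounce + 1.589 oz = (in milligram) 5.45e+04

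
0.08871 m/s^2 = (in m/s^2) 0.08871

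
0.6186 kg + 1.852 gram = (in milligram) 6.205e+05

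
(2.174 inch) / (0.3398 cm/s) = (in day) 0.0001881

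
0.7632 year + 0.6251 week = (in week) 40.42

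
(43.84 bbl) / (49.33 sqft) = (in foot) 4.99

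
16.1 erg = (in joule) 1.61e-06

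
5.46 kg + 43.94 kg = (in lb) 108.9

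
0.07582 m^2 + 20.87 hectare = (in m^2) 2.087e+05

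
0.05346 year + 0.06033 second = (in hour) 468.3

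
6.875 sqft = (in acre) 0.0001578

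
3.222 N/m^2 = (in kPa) 0.003222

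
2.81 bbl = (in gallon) 118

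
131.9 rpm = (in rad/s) 13.81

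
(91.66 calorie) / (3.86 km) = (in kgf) 0.01013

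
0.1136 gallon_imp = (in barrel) 0.003248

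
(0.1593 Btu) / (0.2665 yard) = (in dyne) 6.897e+07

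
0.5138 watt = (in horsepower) 0.000689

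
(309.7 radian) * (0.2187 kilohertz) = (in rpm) 6.468e+05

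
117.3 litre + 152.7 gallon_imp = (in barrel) 5.104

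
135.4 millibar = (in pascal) 1.354e+04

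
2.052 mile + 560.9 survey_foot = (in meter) 3473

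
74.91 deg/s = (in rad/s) 1.307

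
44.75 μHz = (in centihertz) 0.004475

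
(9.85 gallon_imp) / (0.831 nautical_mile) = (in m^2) 2.91e-05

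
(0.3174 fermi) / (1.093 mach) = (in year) 2.704e-26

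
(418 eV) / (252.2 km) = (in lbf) 5.97e-23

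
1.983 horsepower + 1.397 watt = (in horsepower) 1.985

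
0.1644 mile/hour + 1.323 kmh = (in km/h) 1.588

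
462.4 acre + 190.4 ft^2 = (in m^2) 1.871e+06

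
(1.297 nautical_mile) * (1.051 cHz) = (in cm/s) 2525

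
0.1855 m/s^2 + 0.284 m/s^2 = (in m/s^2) 0.4695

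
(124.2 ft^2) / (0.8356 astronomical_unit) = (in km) 9.231e-14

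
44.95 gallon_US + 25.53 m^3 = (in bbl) 161.6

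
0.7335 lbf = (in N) 3.263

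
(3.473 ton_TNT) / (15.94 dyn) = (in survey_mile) 5.664e+10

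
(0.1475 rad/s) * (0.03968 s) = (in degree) 0.3353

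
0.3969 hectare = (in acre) 0.9808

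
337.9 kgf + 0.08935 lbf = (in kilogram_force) 337.9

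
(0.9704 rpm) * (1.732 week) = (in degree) 6.099e+06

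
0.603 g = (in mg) 603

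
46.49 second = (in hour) 0.01291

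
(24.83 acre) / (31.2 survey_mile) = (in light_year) 2.115e-16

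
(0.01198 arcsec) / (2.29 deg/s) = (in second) 1.453e-06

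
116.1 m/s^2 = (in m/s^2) 116.1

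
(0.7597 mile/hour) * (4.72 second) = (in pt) 4544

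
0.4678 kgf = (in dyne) 4.588e+05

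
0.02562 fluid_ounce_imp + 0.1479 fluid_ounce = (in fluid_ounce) 0.1725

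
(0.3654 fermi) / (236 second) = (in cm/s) 1.548e-16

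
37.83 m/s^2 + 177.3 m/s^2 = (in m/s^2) 215.1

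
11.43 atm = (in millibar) 1.158e+04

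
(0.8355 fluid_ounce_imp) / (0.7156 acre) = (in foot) 2.689e-08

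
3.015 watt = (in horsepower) 0.004043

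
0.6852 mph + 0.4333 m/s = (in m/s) 0.7396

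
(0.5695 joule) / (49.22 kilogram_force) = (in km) 1.18e-06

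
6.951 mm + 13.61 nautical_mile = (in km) 25.21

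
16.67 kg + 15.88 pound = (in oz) 842.1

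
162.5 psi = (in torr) 8404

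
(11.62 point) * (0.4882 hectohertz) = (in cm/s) 20.01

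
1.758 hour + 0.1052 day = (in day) 0.1785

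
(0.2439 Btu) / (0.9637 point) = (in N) 7.569e+05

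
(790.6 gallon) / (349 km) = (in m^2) 8.575e-06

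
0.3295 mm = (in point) 0.934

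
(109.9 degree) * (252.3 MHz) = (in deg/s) 2.773e+10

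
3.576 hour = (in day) 0.149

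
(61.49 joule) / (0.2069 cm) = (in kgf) 3031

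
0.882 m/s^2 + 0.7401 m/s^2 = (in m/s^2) 1.622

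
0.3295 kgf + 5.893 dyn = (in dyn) 3.231e+05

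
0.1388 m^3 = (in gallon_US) 36.67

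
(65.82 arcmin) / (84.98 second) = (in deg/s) 0.01291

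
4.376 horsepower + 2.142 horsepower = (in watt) 4860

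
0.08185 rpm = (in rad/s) 0.008571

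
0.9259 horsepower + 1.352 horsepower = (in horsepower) 2.278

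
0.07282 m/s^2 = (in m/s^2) 0.07282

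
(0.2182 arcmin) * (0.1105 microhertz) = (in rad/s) 7.014e-12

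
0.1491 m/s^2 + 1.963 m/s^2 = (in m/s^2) 2.112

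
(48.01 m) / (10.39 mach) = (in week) 2.244e-08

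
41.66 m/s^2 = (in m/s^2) 41.66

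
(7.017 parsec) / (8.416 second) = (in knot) 5.001e+16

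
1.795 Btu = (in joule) 1894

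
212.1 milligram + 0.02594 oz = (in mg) 947.5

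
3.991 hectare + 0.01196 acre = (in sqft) 4.301e+05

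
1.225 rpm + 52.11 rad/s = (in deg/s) 2993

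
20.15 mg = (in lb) 4.442e-05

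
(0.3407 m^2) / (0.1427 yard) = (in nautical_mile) 0.00141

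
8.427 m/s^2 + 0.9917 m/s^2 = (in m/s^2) 9.419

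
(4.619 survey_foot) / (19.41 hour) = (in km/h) 7.253e-05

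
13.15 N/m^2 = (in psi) 0.001907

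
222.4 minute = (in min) 222.4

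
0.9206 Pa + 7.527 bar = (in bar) 7.527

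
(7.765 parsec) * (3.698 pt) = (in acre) 7.724e+10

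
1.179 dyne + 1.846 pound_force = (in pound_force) 1.846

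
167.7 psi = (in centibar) 1156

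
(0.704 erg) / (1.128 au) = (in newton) 4.172e-19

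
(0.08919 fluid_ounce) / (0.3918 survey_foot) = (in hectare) 2.209e-09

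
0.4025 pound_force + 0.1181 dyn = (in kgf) 0.1826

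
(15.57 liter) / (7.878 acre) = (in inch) 1.923e-05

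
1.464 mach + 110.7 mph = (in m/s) 548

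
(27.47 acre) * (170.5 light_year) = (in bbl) 1.128e+24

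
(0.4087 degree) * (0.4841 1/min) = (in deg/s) 0.003298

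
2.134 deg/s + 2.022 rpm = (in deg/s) 14.27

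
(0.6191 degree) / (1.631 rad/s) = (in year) 2.101e-10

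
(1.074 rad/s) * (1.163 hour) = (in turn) 715.7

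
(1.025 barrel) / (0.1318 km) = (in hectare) 1.236e-07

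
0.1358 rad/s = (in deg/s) 7.781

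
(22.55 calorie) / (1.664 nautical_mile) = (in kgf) 0.003122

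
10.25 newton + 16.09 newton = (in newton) 26.34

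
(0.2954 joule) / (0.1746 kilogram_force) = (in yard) 0.1887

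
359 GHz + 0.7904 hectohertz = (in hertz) 3.59e+11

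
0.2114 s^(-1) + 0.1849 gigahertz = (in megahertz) 184.9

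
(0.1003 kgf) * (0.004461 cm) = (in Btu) 4.159e-08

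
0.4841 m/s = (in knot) 0.941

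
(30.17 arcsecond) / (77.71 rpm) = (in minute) 2.996e-07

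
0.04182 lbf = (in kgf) 0.01897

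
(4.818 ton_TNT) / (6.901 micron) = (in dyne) 2.921e+20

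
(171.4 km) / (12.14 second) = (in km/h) 5.083e+04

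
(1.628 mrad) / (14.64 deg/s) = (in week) 1.053e-08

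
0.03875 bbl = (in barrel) 0.03875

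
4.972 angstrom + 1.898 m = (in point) 5380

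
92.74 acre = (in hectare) 37.53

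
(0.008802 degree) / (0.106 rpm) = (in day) 1.602e-07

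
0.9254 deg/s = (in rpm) 0.1542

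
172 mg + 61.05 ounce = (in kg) 1.731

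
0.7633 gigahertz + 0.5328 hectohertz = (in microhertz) 7.633e+14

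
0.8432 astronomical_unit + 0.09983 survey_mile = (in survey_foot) 4.138e+11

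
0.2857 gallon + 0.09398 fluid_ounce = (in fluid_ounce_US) 36.66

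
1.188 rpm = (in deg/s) 7.128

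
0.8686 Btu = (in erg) 9.164e+09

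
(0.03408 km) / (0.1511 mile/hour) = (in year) 1.6e-05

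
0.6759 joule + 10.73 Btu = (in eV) 7.066e+22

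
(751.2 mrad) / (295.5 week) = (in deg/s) 2.408e-07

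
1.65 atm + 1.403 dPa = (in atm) 1.65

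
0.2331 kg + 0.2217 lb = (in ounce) 11.77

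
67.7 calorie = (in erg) 2.833e+09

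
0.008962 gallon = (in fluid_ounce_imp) 1.194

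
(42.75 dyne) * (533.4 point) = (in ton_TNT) 1.923e-14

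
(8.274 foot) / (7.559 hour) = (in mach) 2.722e-07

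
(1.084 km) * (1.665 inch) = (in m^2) 45.84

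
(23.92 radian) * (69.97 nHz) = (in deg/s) 9.589e-05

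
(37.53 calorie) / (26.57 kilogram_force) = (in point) 1708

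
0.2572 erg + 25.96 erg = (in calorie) 6.266e-07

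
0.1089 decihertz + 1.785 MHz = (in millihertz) 1.785e+09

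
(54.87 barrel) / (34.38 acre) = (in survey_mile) 3.896e-08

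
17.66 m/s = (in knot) 34.33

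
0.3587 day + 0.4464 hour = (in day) 0.3773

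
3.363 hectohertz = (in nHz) 3.363e+11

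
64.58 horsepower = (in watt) 4.816e+04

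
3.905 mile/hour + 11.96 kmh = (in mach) 0.01488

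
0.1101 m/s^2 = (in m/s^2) 0.1101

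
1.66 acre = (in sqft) 7.231e+04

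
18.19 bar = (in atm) 17.95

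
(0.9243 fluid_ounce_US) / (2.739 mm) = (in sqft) 0.1074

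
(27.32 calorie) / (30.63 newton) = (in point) 1.058e+04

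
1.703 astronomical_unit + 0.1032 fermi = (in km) 2.548e+08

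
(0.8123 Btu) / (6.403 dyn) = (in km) 1.338e+04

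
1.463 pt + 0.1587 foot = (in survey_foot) 0.1604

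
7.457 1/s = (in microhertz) 7.457e+06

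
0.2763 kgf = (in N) 2.71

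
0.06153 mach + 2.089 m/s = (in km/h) 82.94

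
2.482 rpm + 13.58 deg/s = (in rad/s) 0.4969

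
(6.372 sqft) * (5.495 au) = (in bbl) 3.061e+12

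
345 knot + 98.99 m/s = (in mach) 0.812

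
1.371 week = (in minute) 1.382e+04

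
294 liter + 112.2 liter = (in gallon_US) 107.3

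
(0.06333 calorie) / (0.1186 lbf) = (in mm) 502.3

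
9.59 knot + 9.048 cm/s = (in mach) 0.01475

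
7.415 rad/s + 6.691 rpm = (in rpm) 77.5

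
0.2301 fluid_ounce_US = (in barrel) 4.28e-05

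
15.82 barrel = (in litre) 2515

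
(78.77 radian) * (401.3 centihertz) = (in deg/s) 1.811e+04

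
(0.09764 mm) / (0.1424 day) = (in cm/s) 7.936e-07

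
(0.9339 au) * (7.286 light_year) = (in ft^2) 1.037e+29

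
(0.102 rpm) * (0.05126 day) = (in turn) 7.529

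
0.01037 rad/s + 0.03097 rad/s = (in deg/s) 2.369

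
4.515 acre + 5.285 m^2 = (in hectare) 1.828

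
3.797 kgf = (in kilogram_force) 3.797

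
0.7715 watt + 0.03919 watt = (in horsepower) 0.001087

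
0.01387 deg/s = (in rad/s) 0.0002421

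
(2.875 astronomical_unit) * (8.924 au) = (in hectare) 5.742e+19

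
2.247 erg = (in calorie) 5.37e-08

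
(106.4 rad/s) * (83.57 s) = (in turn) 1415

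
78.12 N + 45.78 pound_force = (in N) 281.8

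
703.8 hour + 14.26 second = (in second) 2.534e+06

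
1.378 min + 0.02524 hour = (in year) 5.503e-06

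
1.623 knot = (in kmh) 3.006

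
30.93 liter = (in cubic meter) 0.03093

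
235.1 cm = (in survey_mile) 0.001461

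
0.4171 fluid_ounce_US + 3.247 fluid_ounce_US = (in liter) 0.1084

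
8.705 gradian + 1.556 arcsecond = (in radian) 0.1367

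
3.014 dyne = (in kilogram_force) 3.073e-06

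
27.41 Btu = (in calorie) 6912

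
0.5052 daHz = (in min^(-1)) 303.1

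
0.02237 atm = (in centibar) 2.267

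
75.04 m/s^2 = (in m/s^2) 75.04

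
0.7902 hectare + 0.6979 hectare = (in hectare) 1.488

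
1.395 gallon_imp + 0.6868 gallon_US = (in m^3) 0.008942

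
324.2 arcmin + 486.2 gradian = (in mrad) 7732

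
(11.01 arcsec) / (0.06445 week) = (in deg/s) 7.846e-08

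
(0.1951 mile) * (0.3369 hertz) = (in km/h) 380.8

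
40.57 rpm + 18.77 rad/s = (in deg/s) 1319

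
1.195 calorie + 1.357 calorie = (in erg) 1.068e+08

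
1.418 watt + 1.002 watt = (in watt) 2.42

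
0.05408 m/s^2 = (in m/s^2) 0.05408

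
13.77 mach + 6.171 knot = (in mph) 1.05e+04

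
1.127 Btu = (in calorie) 284.2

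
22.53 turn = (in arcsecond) 2.92e+07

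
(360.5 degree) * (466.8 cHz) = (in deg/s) 1683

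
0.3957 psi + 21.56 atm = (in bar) 21.87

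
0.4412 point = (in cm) 0.01556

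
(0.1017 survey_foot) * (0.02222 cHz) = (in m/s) 6.888e-06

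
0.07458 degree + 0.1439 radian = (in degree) 8.319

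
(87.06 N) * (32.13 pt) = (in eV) 6.159e+18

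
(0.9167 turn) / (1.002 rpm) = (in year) 1.741e-06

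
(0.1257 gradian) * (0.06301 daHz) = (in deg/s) 0.07128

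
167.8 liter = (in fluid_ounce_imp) 5906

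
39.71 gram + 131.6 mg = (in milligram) 3.984e+04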